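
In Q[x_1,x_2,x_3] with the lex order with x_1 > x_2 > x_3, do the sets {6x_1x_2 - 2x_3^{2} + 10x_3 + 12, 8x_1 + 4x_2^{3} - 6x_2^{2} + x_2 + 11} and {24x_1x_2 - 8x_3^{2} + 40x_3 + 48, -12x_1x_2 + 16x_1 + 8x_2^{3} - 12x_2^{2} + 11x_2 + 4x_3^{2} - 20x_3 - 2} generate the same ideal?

For a fixed monomial order, each ideal has a unique reduced Gröbner basis; comparing bases decides equality.
Buchberger on the first generating set:
f_1 = 6x_1x_2 - 2x_3^{2} + 10x_3 + 12, LT = x_1x_2.
f_2 = 8x_1 + 4x_2^{3} - 6x_2^{2} + x_2 + 11, LT = x_1.

S(f_1,f_2): lcm = x_1x_2. S = -\tfrac{1}{2}x_2^{4} + \tfrac{3}{4}x_2^{3} - \tfrac{1}{8}x_2^{2} - \tfrac{11}{8}x_2 - \tfrac{1}{3}x_3^{2} + \tfrac{5}{3}x_3 + 2.
  reduce S modulo (f_1, f_2):
  remainder -\tfrac{1}{2}x_2^{4} + \tfrac{3}{4}x_2^{3} - \tfrac{1}{8}x_2^{2} - \tfrac{11}{8}x_2 - \tfrac{1}{3}x_3^{2} + \tfrac{5}{3}x_3 + 2 ≠ 0; add g_3 = -\tfrac{1}{2}x_2^{4} + \tfrac{3}{4}x_2^{3} - \tfrac{1}{8}x_2^{2} - \tfrac{11}{8}x_2 - \tfrac{1}{3}x_3^{2} + \tfrac{5}{3}x_3 + 2 to the basis.

The other S-polynomials (S(f_1,g_3), S(f_2,g_3)) all reduce to 0 modulo the current basis, so we have a Gröbner basis.
Inter-reduce: drop elements whose leading term is divisible by another's, tail-reduce, and make monic.
Reduced Gröbner basis: {x_1 + \tfrac{1}{2}x_2^{3} - \tfrac{3}{4}x_2^{2} + \tfrac{1}{8}x_2 + \tfrac{11}{8}, x_2^{4} - \tfrac{3}{2}x_2^{3} + \tfrac{1}{4}x_2^{2} + \tfrac{11}{4}x_2 + \tfrac{2}{3}x_3^{2} - \tfrac{10}{3}x_3 - 4}.

Buchberger on the second generating set:
h_1 = 24x_1x_2 - 8x_3^{2} + 40x_3 + 48, LT = x_1x_2.
h_2 = -12x_1x_2 + 16x_1 + 8x_2^{3} - 12x_2^{2} + 11x_2 + 4x_3^{2} - 20x_3 - 2, LT = x_1x_2.

S(h_1,h_2): lcm = x_1x_2. S = \tfrac{4}{3}x_1 + \tfrac{2}{3}x_2^{3} - x_2^{2} + \tfrac{11}{12}x_2 + \tfrac{11}{6}.
  reduce S modulo (h_1, h_2):
  remainder \tfrac{4}{3}x_1 + \tfrac{2}{3}x_2^{3} - x_2^{2} + \tfrac{11}{12}x_2 + \tfrac{11}{6} ≠ 0; add k_3 = \tfrac{4}{3}x_1 + \tfrac{2}{3}x_2^{3} - x_2^{2} + \tfrac{11}{12}x_2 + \tfrac{11}{6} to the basis.

S(h_1,k_3): lcm = x_1x_2. S = -\tfrac{1}{2}x_2^{4} + \tfrac{3}{4}x_2^{3} - \tfrac{11}{16}x_2^{2} - \tfrac{11}{8}x_2 - \tfrac{1}{3}x_3^{2} + \tfrac{5}{3}x_3 + 2.
  reduce S modulo (h_1, h_2, k_3):
  remainder -\tfrac{1}{2}x_2^{4} + \tfrac{3}{4}x_2^{3} - \tfrac{11}{16}x_2^{2} - \tfrac{11}{8}x_2 - \tfrac{1}{3}x_3^{2} + \tfrac{5}{3}x_3 + 2 ≠ 0; add k_4 = -\tfrac{1}{2}x_2^{4} + \tfrac{3}{4}x_2^{3} - \tfrac{11}{16}x_2^{2} - \tfrac{11}{8}x_2 - \tfrac{1}{3}x_3^{2} + \tfrac{5}{3}x_3 + 2 to the basis.

The other S-polynomials (S(h_2,k_3), S(h_1,k_4), S(h_2,k_4), S(k_3,k_4)) all reduce to 0 modulo the current basis, so we have a Gröbner basis.
Inter-reduce: drop elements whose leading term is divisible by another's, tail-reduce, and make monic.
Reduced Gröbner basis: {x_1 + \tfrac{1}{2}x_2^{3} - \tfrac{3}{4}x_2^{2} + \tfrac{11}{16}x_2 + \tfrac{11}{8}, x_2^{4} - \tfrac{3}{2}x_2^{3} + \tfrac{11}{8}x_2^{2} + \tfrac{11}{4}x_2 + \tfrac{2}{3}x_3^{2} - \tfrac{10}{3}x_3 - 4}.

The bases are distinct; the ideals are different.

No, the ideals differ.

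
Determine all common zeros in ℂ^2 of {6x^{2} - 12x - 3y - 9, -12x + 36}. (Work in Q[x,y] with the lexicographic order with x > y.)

Compute a lex Gröbner basis by Buchberger's algorithm.
f_1 = 6x^{2} - 12x - 3y - 9, LT = x^{2}.
f_2 = -12x + 36, LT = x.

S(f_1,f_2): lcm = x^{2}. S = x - \tfrac{1}{2}y - \tfrac{3}{2}.
  leading term x: subtract (-\tfrac{1}{12})·f_2 from x - \tfrac{1}{2}y - \tfrac{3}{2} → -\tfrac{1}{2}y + \tfrac{3}{2}
  leading term y: no divisor's leading term divides it; move -\tfrac{1}{2}y to the remainder.
  leading term 1: no divisor's leading term divides it; move \tfrac{3}{2} to the remainder.
  remainder -\tfrac{1}{2}y + \tfrac{3}{2} ≠ 0; add h_3 = -\tfrac{1}{2}y + \tfrac{3}{2} to the basis.

The other S-polynomials (S(f_1,h_3), S(f_2,h_3)) all reduce to 0 modulo the current basis, so we have a Gröbner basis.
Inter-reduce: drop elements whose leading term is divisible by another's, tail-reduce, and make monic.
Reduced Gröbner basis: {x - 3, y - 3}.

Since the basis is lex-ordered, y - 3 is univariate in y. Its roots are {3}. Back-substituting each root into the other basis elements fixes the other coordinates.
  y = 3: the earlier basis element becomes x - 3 = 0, giving x = 3 — point (3, 3).

{(3, 3)}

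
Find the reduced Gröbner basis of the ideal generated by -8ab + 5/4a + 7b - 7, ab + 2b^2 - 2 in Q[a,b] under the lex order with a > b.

The reduced Gröbner basis is the canonical form of the ideal for this ordering.

f_1 = -8ab + 5/4a + 7b - 7, LT = ab.
f_2 = ab + 2b^2 - 2, LT = ab.

S(f_1,f_2): lcm = ab. S = -5/32a - 2b^2 - 7/8b + 23/8.
  leading term a: no divisor's leading term divides it; move -5/32a to the remainder.
  leading term b^2: no divisor's leading term divides it; move -2b^2 to the remainder.
  leading term b: no divisor's leading term divides it; move -7/8b to the remainder.
  leading term 1: no divisor's leading term divides it; move 23/8 to the remainder.
  remainder -5/32a - 2b^2 - 7/8b + 23/8 ≠ 0; add g_3 = -5/32a - 2b^2 - 7/8b + 23/8 to the basis.

S(f_1,g_3): lcm = ab. S = -5/32a - 64/5b^3 - 28/5b^2 + 701/40b + 7/8.
  leading term a: subtract (1)·g_3 from -5/32a - 64/5b^3 - 28/5b^2 + 701/40b + 7/8 → -64/5b^3 - 18/5b^2 + 92/5b - 2
  leading term b^3: no divisor's leading term divides it; move -64/5b^3 to the remainder.
  leading term b^2: no divisor's leading term divides it; move -18/5b^2 to the remainder.
  leading term b: no divisor's leading term divides it; move 92/5b to the remainder.
  leading term 1: no divisor's leading term divides it; move -2 to the remainder.
  remainder -64/5b^3 - 18/5b^2 + 92/5b - 2 ≠ 0; add g_4 = -64/5b^3 - 18/5b^2 + 92/5b - 2 to the basis.

S(f_2,g_3): lcm = ab. S = -64/5b^3 - 18/5b^2 + 92/5b - 2.
  leading term b^3: subtract (1)·g_4 from -64/5b^3 - 18/5b^2 + 92/5b - 2 → 0
  remainder 0.

S(f_1,g_4): lcm = ab^3. S = -7/16ab^2 + 23/16ab - 5/32a - 7/8b^3 + 7/8b^2.
  leading term ab^2: subtract (7/128b)·f_1 from -7/16ab^2 + 23/16ab - 5/32a - 7/8b^3 + 7/8b^2 → 701/512ab - 5/32a - 7/8b^3 + 63/128b^2 + 49/128b
  leading term ab: subtract (-701/4096)·f_1 from 701/512ab - 5/32a - 7/8b^3 + 63/128b^2 + 49/128b → 945/16384a - 7/8b^3 + 63/128b^2 + 6475/4096b - 4907/4096
  leading term a: subtract (-189/512)·g_3 from 945/16384a - 7/8b^3 + 63/128b^2 + 6475/4096b - 4907/4096 → -7/8b^3 - 63/256b^2 + 161/128b - 35/256
  leading term b^3: subtract (35/512)·g_4 from -7/8b^3 - 63/256b^2 + 161/128b - 35/256 → 0
  remainder 0.

S(f_2,g_4): lcm = ab^3. S = -9/32ab^2 + 23/16ab - 5/32a + 2b^4 - 2b^2.
  leading term ab^2: subtract (9/256b)·f_1 from -9/32ab^2 + 23/16ab - 5/32a + 2b^4 - 2b^2 → 1427/1024ab - 5/32a + 2b^4 - 575/256b^2 + 63/256b
  leading term ab: subtract (-1427/8192)·f_1 from 1427/1024ab - 5/32a + 2b^4 - 575/256b^2 + 63/256b → 2015/32768a + 2b^4 - 575/256b^2 + 12005/8192b - 9989/8192
  leading term a: subtract (-403/1024)·g_3 from 2015/32768a + 2b^4 - 575/256b^2 + 12005/8192b - 9989/8192 → 2b^4 - 1553/512b^2 + 287/256b - 45/512
  leading term b^4: subtract (-5/32b)·g_4 from 2b^4 - 1553/512b^2 + 287/256b - 45/512 → -9/16b^3 - 81/512b^2 + 207/256b - 45/512
  leading term b^3: subtract (45/1024)·g_4 from -9/16b^3 - 81/512b^2 + 207/256b - 45/512 → 0
  remainder 0.

S(g_3,g_4): leading monomials are coprime, so the S-polynomial reduces to 0 (Buchberger's first criterion).
Every S-polynomial of the final basis reduces to 0, so we have a Gröbner basis.
Inter-reduce: drop elements whose leading term is divisible by another's, tail-reduce, and make monic.

G = {a + 64/5b^2 + 28/5b - 92/5, b^3 + 9/32b^2 - 23/16b + 5/32}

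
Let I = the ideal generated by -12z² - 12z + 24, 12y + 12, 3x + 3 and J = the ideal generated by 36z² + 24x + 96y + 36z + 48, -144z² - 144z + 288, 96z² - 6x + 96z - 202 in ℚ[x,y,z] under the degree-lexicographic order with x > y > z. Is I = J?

Since reduced Gröbner bases are canonical representatives of ideals under a given ordering, it suffices to compute and compare them.
Buchberger on the first generating set:
f_1 = -12z² - 12z + 24, LT = z².
f_2 = 12y + 12, LT = y.
f_3 = 3x + 3, LT = x.

S(f_1,f_2): leading monomials are coprime, so the S-polynomial reduces to 0 (Buchberger's first criterion).
S(f_1,f_3): leading monomials are coprime, so the S-polynomial reduces to 0 (Buchberger's first criterion).
S(f_2,f_3): leading monomials are coprime, so the S-polynomial reduces to 0 (Buchberger's first criterion).
Every S-polynomial of the final basis reduces to 0, so we have a Gröbner basis.
Inter-reduce: drop elements whose leading term is divisible by another's, tail-reduce, and make monic.
Reduced Gröbner basis: {z² + z - 2, x + 1, y + 1}.

Buchberger on the second generating set:
h_1 = 36z² + 24x + 96y + 36z + 48, LT = z².
h_2 = -144z² - 144z + 288, LT = z².
h_3 = 96z² - 6x + 96z - 202, LT = z².

S(h_1,h_2): lcm = z². S = ⅔x + 8/3y + 10/3.
  leading term x: no divisor's leading term divides it; move ⅔x to the remainder.
  leading term y: no divisor's leading term divides it; move 8/3y to the remainder.
  leading term 1: no divisor's leading term divides it; move 10/3 to the remainder.
  remainder ⅔x + 8/3y + 10/3 ≠ 0; add k_4 = ⅔x + 8/3y + 10/3 to the basis.

S(h_1,h_3): lcm = z². S = 35/48x + 8/3y + 55/16.
  leading term x: subtract (35/32)·k_4 from 35/48x + 8/3y + 55/16 → -¼y - 5/24
  leading term y: no divisor's leading term divides it; move -¼y to the remainder.
  leading term 1: no divisor's leading term divides it; move -5/24 to the remainder.
  remainder -¼y - 5/24 ≠ 0; add k_5 = -¼y - 5/24 to the basis.

S(h_2,h_3): lcm = z². S = 1/16x + 5/48.
  leading term x: subtract (3/32)·k_4 from 1/16x + 5/48 → -¼y - 5/24
  leading term y: subtract (1)·k_5 from -¼y - 5/24 → 0
  remainder 0.

S(h_1,k_4): leading monomials are coprime, so the S-polynomial reduces to 0 (Buchberger's first criterion).
S(h_2,k_4): leading monomials are coprime, so the S-polynomial reduces to 0 (Buchberger's first criterion).
S(h_3,k_4): leading monomials are coprime, so the S-polynomial reduces to 0 (Buchberger's first criterion).
S(h_1,k_5): leading monomials are coprime, so the S-polynomial reduces to 0 (Buchberger's first criterion).
S(h_2,k_5): leading monomials are coprime, so the S-polynomial reduces to 0 (Buchberger's first criterion).
S(h_3,k_5): leading monomials are coprime, so the S-polynomial reduces to 0 (Buchberger's first criterion).
S(k_4,k_5): leading monomials are coprime, so the S-polynomial reduces to 0 (Buchberger's first criterion).
Every S-polynomial of the final basis reduces to 0, so we have a Gröbner basis.
Inter-reduce: drop elements whose leading term is divisible by another's, tail-reduce, and make monic.
Reduced Gröbner basis: {z² + z - 2, x + 5/3, y + ⅚}.

Since the reduced bases disagree, the two ideals are not the same.

No, the ideals differ.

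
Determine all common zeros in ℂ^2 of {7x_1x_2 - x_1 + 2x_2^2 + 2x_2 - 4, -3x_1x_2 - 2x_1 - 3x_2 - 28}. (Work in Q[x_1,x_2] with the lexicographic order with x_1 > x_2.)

{(1, -5), (-739/102 - 13*sqrt(1585)/102, 41/12 - sqrt(1585)/12), (-739/102 + 13*sqrt(1585)/102, sqrt(1585)/12 + 41/12)}

Compute a lex Gröbner basis by Buchberger's algorithm.
f_1 = 7x_1x_2 - x_1 + 2x_2^2 + 2x_2 - 4, LT = x_1x_2.
f_2 = -3x_1x_2 - 2x_1 - 3x_2 - 28, LT = x_1x_2.

S(f_1,f_2): lcm = x_1x_2. S = -17/21x_1 + 2/7x_2^2 - 5/7x_2 - 208/21.
  leading term x_1: no divisor's leading term divides it; move -17/21x_1 to the remainder.
  leading term x_2^2: no divisor's leading term divides it; move 2/7x_2^2 to the remainder.
  leading term x_2: no divisor's leading term divides it; move -5/7x_2 to the remainder.
  leading term 1: no divisor's leading term divides it; move -208/21 to the remainder.
  remainder -17/21x_1 + 2/7x_2^2 - 5/7x_2 - 208/21 ≠ 0; add h_3 = -17/21x_1 + 2/7x_2^2 - 5/7x_2 - 208/21 to the basis.

S(f_1,h_3): lcm = x_1x_2. S = -1/7x_1 + 6/17x_2^3 - 71/119x_2^2 - 1422/119x_2 - 4/7.
  leading term x_1: subtract (3/17)·h_3 from -1/7x_1 + 6/17x_2^3 - 71/119x_2^2 - 1422/119x_2 - 4/7 → 6/17x_2^3 - 11/17x_2^2 - 201/17x_2 + 20/17
  leading term x_2^3: no divisor's leading term divides it; move 6/17x_2^3 to the remainder.
  leading term x_2^2: no divisor's leading term divides it; move -11/17x_2^2 to the remainder.
  leading term x_2: no divisor's leading term divides it; move -201/17x_2 to the remainder.
  leading term 1: no divisor's leading term divides it; move 20/17 to the remainder.
  remainder 6/17x_2^3 - 11/17x_2^2 - 201/17x_2 + 20/17 ≠ 0; add h_4 = 6/17x_2^3 - 11/17x_2^2 - 201/17x_2 + 20/17 to the basis.

S(f_2,h_3): lcm = x_1x_2. S = 2/3x_1 + 6/17x_2^3 - 15/17x_2^2 - 191/17x_2 + 28/3.
  leading term x_1: subtract (-14/17)·h_3 from 2/3x_1 + 6/17x_2^3 - 15/17x_2^2 - 191/17x_2 + 28/3 → 6/17x_2^3 - 11/17x_2^2 - 201/17x_2 + 20/17
  leading term x_2^3: subtract (1)·h_4 from 6/17x_2^3 - 11/17x_2^2 - 201/17x_2 + 20/17 → 0
  remainder 0.

S(f_1,h_4): lcm = x_1x_2^3. S = 71/42x_1x_2^2 + 67/2x_1x_2 - 10/3x_1 + 2/7x_2^4 + 2/7x_2^3 - 4/7x_2^2.
  leading term x_1x_2^2: subtract (71/294x_2)·f_1 from 71/42x_1x_2^2 + 67/2x_1x_2 - 10/3x_1 + 2/7x_2^4 + 2/7x_2^3 - 4/7x_2^2 → 4960/147x_1x_2 - 10/3x_1 + 2/7x_2^4 - 29/147x_2^3 - 155/147x_2^2 + 142/147x_2
  leading term x_1x_2: subtract (4960/1029)·f_1 from 4960/147x_1x_2 - 10/3x_1 + 2/7x_2^4 - 29/147x_2^3 - 155/147x_2^2 + 142/147x_2 → 510/343x_1 + 2/7x_2^4 - 29/147x_2^3 - 11005/1029x_2^2 - 8926/1029x_2 + 19840/1029
  leading term x_1: subtract (-90/49)·h_3 from 510/343x_1 + 2/7x_2^4 - 29/147x_2^3 - 11005/1029x_2^2 - 8926/1029x_2 + 19840/1029 → 2/7x_2^4 - 29/147x_2^3 - 1495/147x_2^2 - 1468/147x_2 + 160/147
  leading term x_2^4: subtract (17/21x_2)·h_4 from 2/7x_2^4 - 29/147x_2^3 - 1495/147x_2^2 - 1468/147x_2 + 160/147 → 16/49x_2^3 - 88/147x_2^2 - 536/49x_2 + 160/147
  leading term x_2^3: subtract (136/147)·h_4 from 16/49x_2^3 - 88/147x_2^2 - 536/49x_2 + 160/147 → 0
  remainder 0.

S(f_2,h_4): lcm = x_1x_2^3. S = 5/2x_1x_2^2 + 67/2x_1x_2 - 10/3x_1 + x_2^3 + 28/3x_2^2.
  leading term x_1x_2^2: subtract (5/14x_2)·f_1 from 5/2x_1x_2^2 + 67/2x_1x_2 - 10/3x_1 + x_2^3 + 28/3x_2^2 → 237/7x_1x_2 - 10/3x_1 + 2/7x_2^3 + 181/21x_2^2 + 10/7x_2
  leading term x_1x_2: subtract (237/49)·f_1 from 237/7x_1x_2 - 10/3x_1 + 2/7x_2^3 + 181/21x_2^2 + 10/7x_2 → 221/147x_1 + 2/7x_2^3 - 155/147x_2^2 - 404/49x_2 + 948/49
  leading term x_1: subtract (-13/7)·h_3 from 221/147x_1 + 2/7x_2^3 - 155/147x_2^2 - 404/49x_2 + 948/49 → 2/7x_2^3 - 11/21x_2^2 - 67/7x_2 + 20/21
  leading term x_2^3: subtract (17/21)·h_4 from 2/7x_2^3 - 11/21x_2^2 - 67/7x_2 + 20/21 → 0
  remainder 0.

S(h_3,h_4): leading monomials are coprime, so the S-polynomial reduces to 0 (Buchberger's first criterion).
Every S-polynomial of the final basis reduces to 0, so we have a Gröbner basis.
Inter-reduce: drop elements whose leading term is divisible by another's, tail-reduce, and make monic.
Reduced Gröbner basis: {x_1 - 6/17x_2^2 + 15/17x_2 + 208/17, x_2^3 - 11/6x_2^2 - 67/2x_2 + 10/3}.

A lex Gröbner basis eliminates variables successively. Here x_2^3 - 11/6x_2^2 - 67/2x_2 + 10/3 depends only on x_2, with roots {-5, 41/12 - sqrt(1585)/12, sqrt(1585)/12 + 41/12}; lifting each root through the earlier basis elements recovers the full solutions.
  x_2 = -5: the earlier basis element becomes x_1 - 1 = 0, giving x_1 = 1 — point (1, -5).
  x_2 = 41/12 - sqrt(1585)/12: the earlier basis element becomes x_1 + 13*sqrt(1585)/102 + 739/102 = 0, giving x_1 = -739/102 - 13*sqrt(1585)/102 — point (-739/102 - 13*sqrt(1585)/102, 41/12 - sqrt(1585)/12).
  x_2 = sqrt(1585)/12 + 41/12: the earlier basis element becomes x_1 - 13*sqrt(1585)/102 + 739/102 = 0, giving x_1 = -739/102 + 13*sqrt(1585)/102 — point (-739/102 + 13*sqrt(1585)/102, sqrt(1585)/12 + 41/12).
Check: every point annihilates each of the original generators.
Zero-dimensionality of the ideal guarantees finitely many solutions over ℂ.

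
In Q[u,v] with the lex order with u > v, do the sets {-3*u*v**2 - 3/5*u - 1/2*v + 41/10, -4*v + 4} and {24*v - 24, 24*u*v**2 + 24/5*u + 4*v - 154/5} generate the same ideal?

No, the ideals differ.

Since reduced Gröbner bases are canonical representatives of ideals under a given ordering, it suffices to compute and compare them.
Buchberger on the first generating set:
f_1 = -3*u*v**2 - 3/5*u - 1/2*v + 41/10, LT = u*v**2.
f_2 = -4*v + 4, LT = v.

S(f_1,f_2): lcm = u*v**2. S = u*v + 1/5*u + 1/6*v - 41/30.
  leading term u*v: subtract (-1/4*u)·f_2 from u*v + 1/5*u + 1/6*v - 41/30 → 6/5*u + 1/6*v - 41/30
  leading term u: no divisor's leading term divides it; move 6/5*u to the remainder.
  leading term v: subtract (-1/24)·f_2 from 1/6*v - 41/30 → -6/5
  leading term 1: no divisor's leading term divides it; move -6/5 to the remainder.
  remainder 6/5*u - 6/5 ≠ 0; add g_3 = 6/5*u - 6/5 to the basis.

S(f_1,g_3): lcm = u*v**2. S = 1/5*u + v**2 + 1/6*v - 41/30.
  leading term u: subtract (1/6)·g_3 from 1/5*u + v**2 + 1/6*v - 41/30 → v**2 + 1/6*v - 7/6
  leading term v**2: subtract (-1/4*v)·f_2 from v**2 + 1/6*v - 7/6 → 7/6*v - 7/6
  leading term v: subtract (-7/24)·f_2 from 7/6*v - 7/6 → 0
  remainder 0.

S(f_2,g_3): leading monomials are coprime, so the S-polynomial reduces to 0 (Buchberger's first criterion).
Every S-polynomial of the final basis reduces to 0, so we have a Gröbner basis.
Inter-reduce: drop elements whose leading term is divisible by another's, tail-reduce, and make monic.
Reduced Gröbner basis: {u - 1, v - 1}.

Buchberger on the second generating set:
h_1 = 24*v - 24, LT = v.
h_2 = 24*u*v**2 + 24/5*u + 4*v - 154/5, LT = u*v**2.

S(h_1,h_2): lcm = u*v**2. S = -u*v - 1/5*u - 1/6*v + 77/60.
  leading term u*v: subtract (-1/24*u)·h_1 from -u*v - 1/5*u - 1/6*v + 77/60 → -6/5*u - 1/6*v + 77/60
  leading term u: no divisor's leading term divides it; move -6/5*u to the remainder.
  leading term v: subtract (-1/144)·h_1 from -1/6*v + 77/60 → 67/60
  leading term 1: no divisor's leading term divides it; move 67/60 to the remainder.
  remainder -6/5*u + 67/60 ≠ 0; add k_3 = -6/5*u + 67/60 to the basis.

S(h_1,k_3): leading monomials are coprime, so the S-polynomial reduces to 0 (Buchberger's first criterion).
S(h_2,k_3): lcm = u*v**2. S = 1/5*u + 67/72*v**2 + 1/6*v - 77/60.
  leading term u: subtract (-1/6)·k_3 from 1/5*u + 67/72*v**2 + 1/6*v - 77/60 → 67/72*v**2 + 1/6*v - 79/72
  leading term v**2: subtract (67/1728*v)·h_1 from 67/72*v**2 + 1/6*v - 79/72 → 79/72*v - 79/72
  leading term v: subtract (79/1728)·h_1 from 79/72*v - 79/72 → 0
  remainder 0.

Every S-polynomial of the final basis reduces to 0, so we have a Gröbner basis.
Inter-reduce: drop elements whose leading term is divisible by another's, tail-reduce, and make monic.
Reduced Gröbner basis: {u - 67/72, v - 1}.

The bases are distinct; the ideals are different.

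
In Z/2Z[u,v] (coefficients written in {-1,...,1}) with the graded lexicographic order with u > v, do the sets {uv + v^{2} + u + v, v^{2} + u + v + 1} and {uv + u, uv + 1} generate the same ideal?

Since reduced Gröbner bases are canonical representatives of ideals under a given ordering, it suffices to compute and compare them.
Buchberger on the first generating set:
f_1 = uv + v^{2} + u + v, LT = uv.
f_2 = v^{2} + u + v + 1, LT = v^{2}.

S(f_1,f_2): lcm = uv^{2}. S = v^{3} + u^{2} + v^{2} + u.
  reduce S modulo (f_1, f_2):
  remainder u^{2} + u + v + 1 ≠ 0; add g_3 = u^{2} + u + v + 1 to the basis.

The other S-polynomials (S(f_1,g_3), S(f_2,g_3)) all reduce to 0 modulo the current basis, so we have a Gröbner basis.
Inter-reduce: drop elements whose leading term is divisible by another's, tail-reduce, and make monic.
Reduced Gröbner basis: {u^{2} + u + v + 1, uv + 1, v^{2} + u + v + 1}.

Buchberger on the second generating set:
h_1 = uv + u, LT = uv.
h_2 = uv + 1, LT = uv.

S(h_1,h_2): lcm = uv. S = u + 1.
  reduce S modulo (h_1, h_2):
  remainder u + 1 ≠ 0; add k_3 = u + 1 to the basis.

S(h_1,k_3): lcm = uv. S = u + v.
  reduce S modulo (h_1, h_2, k_3):
  remainder v + 1 ≠ 0; add k_4 = v + 1 to the basis.

The other S-polynomials (S(h_2,k_3), S(h_1,k_4), S(h_2,k_4), S(k_3,k_4)) all reduce to 0 modulo the current basis, so we have a Gröbner basis.
Inter-reduce: drop elements whose leading term is divisible by another's, tail-reduce, and make monic.
Reduced Gröbner basis: {u + 1, v + 1}.

Since the reduced bases disagree, the two ideals are not the same.

No, the ideals differ.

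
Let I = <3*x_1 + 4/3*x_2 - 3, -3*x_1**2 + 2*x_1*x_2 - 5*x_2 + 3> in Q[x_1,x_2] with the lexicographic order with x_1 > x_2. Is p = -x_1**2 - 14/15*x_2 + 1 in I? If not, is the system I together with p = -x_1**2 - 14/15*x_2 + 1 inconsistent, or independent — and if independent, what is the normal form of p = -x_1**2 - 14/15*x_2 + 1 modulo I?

First compute the reduced Gröbner basis of I by Buchberger's algorithm.
f_1 = 3*x_1 + 4/3*x_2 - 3, LT = x_1.
f_2 = -3*x_1**2 + 2*x_1*x_2 - 5*x_2 + 3, LT = x_1**2.

S(f_1,f_2): lcm = x_1**2. S = 10/9*x_1*x_2 - x_1 - 5/3*x_2 + 1.
  reduce S modulo (f_1, f_2):
  remainder -40/81*x_2**2 - 1/9*x_2 ≠ 0; add h_3 = -40/81*x_2**2 - 1/9*x_2 to the basis.

The other S-polynomials (S(f_1,h_3), S(f_2,h_3)) all reduce to 0 modulo the current basis, so we have a Gröbner basis.
Inter-reduce: drop elements whose leading term is divisible by another's, tail-reduce, and make monic.
Reduced Gröbner basis: {x_1 + 4/9*x_2 - 1, x_2**2 + 9/40*x_2}.
Label its elements g_1 = x_1 + 4/9*x_2 - 1, g_2 = x_2**2 + 9/40*x_2.

Reduce p = -x_1**2 - 14/15*x_2 + 1 modulo G:
  leading term x_1**2: subtract (-x_1)·g_1 from -x_1**2 - 14/15*x_2 + 1 → 4/9*x_1*x_2 - x_1 - 14/15*x_2 + 1
  leading term x_1*x_2: subtract (4/9*x_2)·g_1 from 4/9*x_1*x_2 - x_1 - 14/15*x_2 + 1 → -x_1 - 16/81*x_2**2 - 22/45*x_2 + 1
  leading term x_1: subtract (-1)·g_1 from -x_1 - 16/81*x_2**2 - 22/45*x_2 + 1 → -16/81*x_2**2 - 2/45*x_2
  leading term x_2**2: subtract (-16/81)·g_2 from -16/81*x_2**2 - 2/45*x_2 → 0
  normal form = 0.
Since the normal form is 0, p ∈ I.

-x_1**2 - 14/15*x_2 + 1 lies in I (it reduces to 0).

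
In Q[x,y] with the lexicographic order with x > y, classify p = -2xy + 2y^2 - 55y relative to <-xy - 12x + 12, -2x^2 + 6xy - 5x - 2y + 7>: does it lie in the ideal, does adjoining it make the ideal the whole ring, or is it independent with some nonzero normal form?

-2xy + 2y^2 - 55y lies in I (it reduces to 0).

First compute the reduced Gröbner basis of I by Buchberger's algorithm.
f_1 = -xy - 12x + 12, LT = xy.
f_2 = -2x^2 + 6xy - 5x - 2y + 7, LT = x^2.

S(f_1,f_2): lcm = x^2y. S = 12x^2 + 3xy^2 - 5/2xy - 12x - y^2 + 7/2y.
  leading term x^2: subtract (-6)·f_2 from 12x^2 + 3xy^2 - 5/2xy - 12x - y^2 + 7/2y → 3xy^2 + 67/2xy - 42x - y^2 - 17/2y + 42
  leading term xy^2: subtract (-3y)·f_1 from 3xy^2 + 67/2xy - 42x - y^2 - 17/2y + 42 → -5/2xy - 42x - y^2 + 55/2y + 42
  leading term xy: subtract (5/2)·f_1 from -5/2xy - 42x - y^2 + 55/2y + 42 → -12x - y^2 + 55/2y + 12
  leading term x: no divisor's leading term divides it; move -12x to the remainder.
  leading term y^2: no divisor's leading term divides it; move -y^2 to the remainder.
  leading term y: no divisor's leading term divides it; move 55/2y to the remainder.
  leading term 1: no divisor's leading term divides it; move 12 to the remainder.
  remainder -12x - y^2 + 55/2y + 12 ≠ 0; add h_3 = -12x - y^2 + 55/2y + 12 to the basis.

S(f_1,h_3): lcm = xy. S = 12x - 1/12y^3 + 55/24y^2 + y - 12.
  leading term x: subtract (-1)·h_3 from 12x - 1/12y^3 + 55/24y^2 + y - 12 → -1/12y^3 + 31/24y^2 + 57/2y
  leading term y^3: no divisor's leading term divides it; move -1/12y^3 to the remainder.
  leading term y^2: no divisor's leading term divides it; move 31/24y^2 to the remainder.
  leading term y: no divisor's leading term divides it; move 57/2y to the remainder.
  remainder -1/12y^3 + 31/24y^2 + 57/2y ≠ 0; add h_4 = -1/12y^3 + 31/24y^2 + 57/2y to the basis.

S(f_2,h_3): lcm = x^2. S = -1/12xy^2 - 17/24xy + 7/2x + y - 7/2.
  leading term xy^2: subtract (1/12y)·f_1 from -1/12xy^2 - 17/24xy + 7/2x + y - 7/2 → 7/24xy + 7/2x - 7/2
  leading term xy: subtract (-7/24)·f_1 from 7/24xy + 7/2x - 7/2 → 0
  remainder 0.

S(f_1,h_4): lcm = xy^3. S = 55/2xy^2 + 342xy - 12y^2.
  leading term xy^2: subtract (-55/2y)·f_1 from 55/2xy^2 + 342xy - 12y^2 → 12xy - 12y^2 + 330y
  leading term xy: subtract (-12)·f_1 from 12xy - 12y^2 + 330y → -144x - 12y^2 + 330y + 144
  leading term x: subtract (12)·h_3 from -144x - 12y^2 + 330y + 144 → 0
  remainder 0.

S(f_2,h_4): leading monomials are coprime, so the S-polynomial reduces to 0 (Buchberger's first criterion).
S(h_3,h_4): leading monomials are coprime, so the S-polynomial reduces to 0 (Buchberger's first criterion).
Every S-polynomial of the final basis reduces to 0, so we have a Gröbner basis.
Inter-reduce: drop elements whose leading term is divisible by another's, tail-reduce, and make monic.
Reduced Gröbner basis: {x + 1/12y^2 - 55/24y - 1, y^3 - 31/2y^2 - 342y}.
Label its elements g_1 = x + 1/12y^2 - 55/24y - 1, g_2 = y^3 - 31/2y^2 - 342y.

Reduce p = -2xy + 2y^2 - 55y modulo G:
  leading term xy: subtract (-2y)·g_1 from -2xy + 2y^2 - 55y → 1/6y^3 - 31/12y^2 - 57y
  leading term y^3: subtract (1/6)·g_2 from 1/6y^3 - 31/12y^2 - 57y → 0
  normal form = 0.
Since the normal form is 0, p ∈ I.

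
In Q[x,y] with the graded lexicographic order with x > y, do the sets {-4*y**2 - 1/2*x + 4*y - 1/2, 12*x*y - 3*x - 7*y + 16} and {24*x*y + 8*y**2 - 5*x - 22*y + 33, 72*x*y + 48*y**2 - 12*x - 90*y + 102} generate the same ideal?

Two ideals are equal iff their reduced Gröbner bases coincide (the reduced basis is unique for a fixed ordering).
Buchberger on the first generating set:
f_1 = -4*y**2 - 1/2*x + 4*y - 1/2, LT = y**2.
f_2 = 12*x*y - 3*x - 7*y + 16, LT = x*y.

S(f_1,f_2): lcm = x*y**2. S = 1/8*x**2 - 3/4*x*y + 7/12*y**2 + 1/8*x - 4/3*y.
  reduce S modulo (f_1, f_2):
  remainder 1/8*x**2 - 13/96*x - 19/16*y + 89/96 ≠ 0; add g_3 = 1/8*x**2 - 13/96*x - 19/16*y + 89/96 to the basis.

The other S-polynomials (S(f_1,g_3), S(f_2,g_3)) all reduce to 0 modulo the current basis, so we have a Gröbner basis.
Inter-reduce: drop elements whose leading term is divisible by another's, tail-reduce, and make monic.
Reduced Gröbner basis: {x**2 - 13/12*x - 19/2*y + 89/12, x*y - 1/4*x - 7/12*y + 4/3, y**2 + 1/8*x - y + 1/8}.

Buchberger on the second generating set:
h_1 = 24*x*y + 8*y**2 - 5*x - 22*y + 33, LT = x*y.
h_2 = 72*x*y + 48*y**2 - 12*x - 90*y + 102, LT = x*y.

S(h_1,h_2): lcm = x*y. S = -1/3*y**2 - 1/24*x + 1/3*y - 1/24.
  reduce S modulo (h_1, h_2):
  remainder -1/3*y**2 - 1/24*x + 1/3*y - 1/24 ≠ 0; add k_3 = -1/3*y**2 - 1/24*x + 1/3*y - 1/24 to the basis.

S(h_1,k_3): lcm = x*y**2. S = 1/3*y**3 - 1/8*x**2 + 19/24*x*y - 11/12*y**2 - 1/8*x + 11/8*y.
  reduce S modulo (h_1, h_2, k_3):
  remainder -1/8*x**2 + 13/96*x + 19/16*y - 89/96 ≠ 0; add k_4 = -1/8*x**2 + 13/96*x + 19/16*y - 89/96 to the basis.

The other S-polynomials (S(h_2,k_3), S(h_1,k_4), S(h_2,k_4), S(k_3,k_4)) all reduce to 0 modulo the current basis, so we have a Gröbner basis.
Inter-reduce: drop elements whose leading term is divisible by another's, tail-reduce, and make monic.
Reduced Gröbner basis: {x**2 - 13/12*x - 19/2*y + 89/12, x*y - 1/4*x - 7/12*y + 4/3, y**2 + 1/8*x - y + 1/8}.

These coincide, so the ideals are equal.

Yes, the ideals are equal.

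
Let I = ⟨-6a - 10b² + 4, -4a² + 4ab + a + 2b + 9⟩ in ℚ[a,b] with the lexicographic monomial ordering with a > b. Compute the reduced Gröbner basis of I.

f_1 = -6a - 10b² + 4, LT = a.
f_2 = -4a² + 4ab + a + 2b + 9, LT = a².

S(f_1,f_2): lcm = a². S = 5/3ab² + ab - 5/12a + ½b + 9/4.
  reduce S modulo (f_1, f_2):
  remainder -25/9b⁴ - 5/3b³ + 65/36b² + 7/6b + 71/36 ≠ 0; add g_3 = -25/9b⁴ - 5/3b³ + 65/36b² + 7/6b + 71/36 to the basis.

The other S-polynomials (S(f_1,g_3), S(f_2,g_3)) all reduce to 0 modulo the current basis, so we have a Gröbner basis.
Inter-reduce: drop elements whose leading term is divisible by another's, tail-reduce, and make monic.

G = {a + 5/3b² - ⅔, b⁴ + ⅗b³ - 13/20b² - 21/50b - 71/100}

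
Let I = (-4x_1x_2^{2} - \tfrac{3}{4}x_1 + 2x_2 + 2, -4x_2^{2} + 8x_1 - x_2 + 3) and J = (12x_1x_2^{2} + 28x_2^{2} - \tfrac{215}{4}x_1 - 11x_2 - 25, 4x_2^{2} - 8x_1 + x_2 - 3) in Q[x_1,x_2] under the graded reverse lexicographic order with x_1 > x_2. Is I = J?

Equality of ideals is decidable: compute both reduced Gröbner bases (unique for the ordering) and check whether they agree.
Buchberger on the first generating set:
f_1 = -4x_1x_2^{2} - \tfrac{3}{4}x_1 + 2x_2 + 2, LT = x_1x_2^{2}.
f_2 = -4x_2^{2} + 8x_1 - x_2 + 3, LT = x_2^{2}.

S(f_1,f_2): lcm = x_1x_2^{2}. S = 2x_1^{2} - \tfrac{1}{4}x_1x_2 + \tfrac{15}{16}x_1 - \tfrac{1}{2}x_2 - \tfrac{1}{2}.
  reduce S modulo (f_1, f_2):
  remainder 2x_1^{2} - \tfrac{1}{4}x_1x_2 + \tfrac{15}{16}x_1 - \tfrac{1}{2}x_2 - \tfrac{1}{2} ≠ 0; add g_3 = 2x_1^{2} - \tfrac{1}{4}x_1x_2 + \tfrac{15}{16}x_1 - \tfrac{1}{2}x_2 - \tfrac{1}{2} to the basis.

The other S-polynomials (S(f_1,g_3), S(f_2,g_3)) all reduce to 0 modulo the current basis, so we have a Gröbner basis.
Inter-reduce: drop elements whose leading term is divisible by another's, tail-reduce, and make monic.
Reduced Gröbner basis: {x_1^{2} - \tfrac{1}{8}x_1x_2 + \tfrac{15}{32}x_1 - \tfrac{1}{4}x_2 - \tfrac{1}{4}, x_2^{2} - 2x_1 + \tfrac{1}{4}x_2 - \tfrac{3}{4}}.

Buchberger on the second generating set:
h_1 = 12x_1x_2^{2} + 28x_2^{2} - \tfrac{215}{4}x_1 - 11x_2 - 25, LT = x_1x_2^{2}.
h_2 = 4x_2^{2} - 8x_1 + x_2 - 3, LT = x_2^{2}.

S(h_1,h_2): lcm = x_1x_2^{2}. S = 2x_1^{2} - \tfrac{1}{4}x_1x_2 + \tfrac{7}{3}x_2^{2} - \tfrac{179}{48}x_1 - \tfrac{11}{12}x_2 - \tfrac{25}{12}.
  reduce S modulo (h_1, h_2):
  remainder 2x_1^{2} - \tfrac{1}{4}x_1x_2 + \tfrac{15}{16}x_1 - \tfrac{3}{2}x_2 - \tfrac{1}{3} ≠ 0; add k_3 = 2x_1^{2} - \tfrac{1}{4}x_1x_2 + \tfrac{15}{16}x_1 - \tfrac{3}{2}x_2 - \tfrac{1}{3} to the basis.

The other S-polynomials (S(h_1,k_3), S(h_2,k_3)) all reduce to 0 modulo the current basis, so we have a Gröbner basis.
Inter-reduce: drop elements whose leading term is divisible by another's, tail-reduce, and make monic.
Reduced Gröbner basis: {x_1^{2} - \tfrac{1}{8}x_1x_2 + \tfrac{15}{32}x_1 - \tfrac{3}{4}x_2 - \tfrac{1}{6}, x_2^{2} - 2x_1 + \tfrac{1}{4}x_2 - \tfrac{3}{4}}.

Since the reduced bases disagree, the two ideals are not the same.

No, the ideals differ.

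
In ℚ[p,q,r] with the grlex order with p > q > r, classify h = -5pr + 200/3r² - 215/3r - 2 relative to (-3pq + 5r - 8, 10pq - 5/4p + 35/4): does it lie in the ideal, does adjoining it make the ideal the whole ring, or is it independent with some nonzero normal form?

First compute the reduced Gröbner basis of I by Buchberger's algorithm.
f_1 = -3pq + 5r - 8, LT = pq.
f_2 = 10pq - 5/4p + 35/4, LT = pq.

S(f_1,f_2): lcm = pq. S = ⅛p - 5/3r + 43/24.
  leading term p: no divisor's leading term divides it; move ⅛p to the remainder.
  leading term r: no divisor's leading term divides it; move -5/3r to the remainder.
  leading term 1: no divisor's leading term divides it; move 43/24 to the remainder.
  remainder ⅛p - 5/3r + 43/24 ≠ 0; add k_3 = ⅛p - 5/3r + 43/24 to the basis.

S(f_1,k_3): lcm = pq. S = 40/3qr - 43/3q - 5/3r + 8/3.
  leading term qr: no divisor's leading term divides it; move 40/3qr to the remainder.
  leading term q: no divisor's leading term divides it; move -43/3q to the remainder.
  leading term r: no divisor's leading term divides it; move -5/3r to the remainder.
  leading term 1: no divisor's leading term divides it; move 8/3 to the remainder.
  remainder 40/3qr - 43/3q - 5/3r + 8/3 ≠ 0; add k_4 = 40/3qr - 43/3q - 5/3r + 8/3 to the basis.

S(f_2,k_3): lcm = pq. S = 40/3qr - ⅛p - 43/3q + ⅞.
  leading term qr: subtract (1)·k_4 from 40/3qr - ⅛p - 43/3q + ⅞ → -⅛p + 5/3r - 43/24
  leading term p: subtract (-1)·k_3 from -⅛p + 5/3r - 43/24 → 0
  remainder 0.

S(f_1,k_4): lcm = pqr. S = 43/40pq + ⅛pr - 5/3r² - ⅕p + 8/3r.
  leading term pq: subtract (-43/120)·f_1 from 43/40pq + ⅛pr - 5/3r² - ⅕p + 8/3r → ⅛pr - 5/3r² - ⅕p + 107/24r - 43/15
  leading term pr: subtract (r)·k_3 from ⅛pr - 5/3r² - ⅕p + 107/24r - 43/15 → -⅕p + 8/3r - 43/15
  leading term p: subtract (-8/5)·k_3 from -⅕p + 8/3r - 43/15 → 0
  remainder 0.

S(f_2,k_4): lcm = pqr. S = 43/40pq - ⅕p + ⅞r.
  leading term pq: subtract (-43/120)·f_1 from 43/40pq - ⅕p + ⅞r → -⅕p + 8/3r - 43/15
  leading term p: subtract (-8/5)·k_3 from -⅕p + 8/3r - 43/15 → 0
  remainder 0.

S(k_3,k_4): leading monomials are coprime, so the S-polynomial reduces to 0 (Buchberger's first criterion).
Every S-polynomial of the final basis reduces to 0, so we have a Gröbner basis.
Inter-reduce: drop elements whose leading term is divisible by another's, tail-reduce, and make monic.
Reduced Gröbner basis: {qr - 43/40q - ⅛r + ⅕, p - 40/3r + 43/3}.
Label its elements g_1 = qr - 43/40q - ⅛r + ⅕, g_2 = p - 40/3r + 43/3.

Reduce h = -5pr + 200/3r² - 215/3r - 2 modulo G:
  leading term pr: subtract (-5r)·g_2 from -5pr + 200/3r² - 215/3r - 2 → -2
  leading term 1: no divisor's leading term divides it; move -2 to the remainder.
  normal form = -2.
The normal form is nonzero, so h ∉ I. Since h minus its normal form lies in I, I + (h) = I + (n) where n = -2; decide whether this ideal is the whole ring.
Here n = -2 is a nonzero constant, hence a unit: 1 ∈ I + (h), the Gröbner basis of I + (h) is {1}, and the enlarged system has no common solution — adjoining h is inconsistent.

Adjoining -5pr + 200/3r² - 215/3r - 2 makes the ideal the whole ring: the system is inconsistent.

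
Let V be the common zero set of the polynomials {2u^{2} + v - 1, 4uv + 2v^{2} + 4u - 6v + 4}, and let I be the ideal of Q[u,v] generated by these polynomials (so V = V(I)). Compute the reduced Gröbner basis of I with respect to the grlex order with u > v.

f_1 = 2u^{2} + v - 1, LT = u^{2}.
f_2 = 4uv + 2v^{2} + 4u - 6v + 4, LT = uv.

S(f_1,f_2): lcm = u^{2}v. S = -\tfrac{1}{2}uv^{2} - u^{2} + \tfrac{3}{2}uv + \tfrac{1}{2}v^{2} - u - \tfrac{1}{2}v.
  leading term uv^{2}: subtract (-\tfrac{1}{8}v)·f_2 from -\tfrac{1}{2}uv^{2} - u^{2} + \tfrac{3}{2}uv + \tfrac{1}{2}v^{2} - u - \tfrac{1}{2}v → \tfrac{1}{4}v^{3} - u^{2} + 2uv - \tfrac{1}{4}v^{2} - u
  leading term v^{3}: no divisor's leading term divides it; move \tfrac{1}{4}v^{3} to the remainder.
  leading term u^{2}: subtract (-\tfrac{1}{2})·f_1 from -u^{2} + 2uv - \tfrac{1}{4}v^{2} - u → 2uv - \tfrac{1}{4}v^{2} - u + \tfrac{1}{2}v - \tfrac{1}{2}
  leading term uv: subtract (\tfrac{1}{2})·f_2 from 2uv - \tfrac{1}{4}v^{2} - u + \tfrac{1}{2}v - \tfrac{1}{2} → -\tfrac{5}{4}v^{2} - 3u + \tfrac{7}{2}v - \tfrac{5}{2}
  leading term v^{2}: no divisor's leading term divides it; move -\tfrac{5}{4}v^{2} to the remainder.
  leading term u: no divisor's leading term divides it; move -3u to the remainder.
  leading term v: no divisor's leading term divides it; move \tfrac{7}{2}v to the remainder.
  leading term 1: no divisor's leading term divides it; move -\tfrac{5}{2} to the remainder.
  remainder \tfrac{1}{4}v^{3} - \tfrac{5}{4}v^{2} - 3u + \tfrac{7}{2}v - \tfrac{5}{2} ≠ 0; add g_3 = \tfrac{1}{4}v^{3} - \tfrac{5}{4}v^{2} - 3u + \tfrac{7}{2}v - \tfrac{5}{2} to the basis.

The other S-polynomials (S(f_1,g_3), S(f_2,g_3)) all reduce to 0 modulo the current basis, so we have a Gröbner basis.

G = {v^{3} - 5v^{2} - 12u + 14v - 10, u^{2} + \tfrac{1}{2}v - \tfrac{1}{2}, uv + \tfrac{1}{2}v^{2} + u - \tfrac{3}{2}v + 1}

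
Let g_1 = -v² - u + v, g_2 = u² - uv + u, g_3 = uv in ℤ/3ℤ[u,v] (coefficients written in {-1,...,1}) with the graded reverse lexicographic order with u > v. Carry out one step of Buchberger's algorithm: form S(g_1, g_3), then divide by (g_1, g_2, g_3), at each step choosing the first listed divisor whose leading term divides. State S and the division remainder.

lcm(LM(g_1), LM(g_3)) = uv².
S = (lcm/LT(g_1))·g_1 − (lcm/LT(g_3))·g_3 = u² - uv.
Reduce S modulo (g_1, g_2, g_3) in that order:
  leading term u²: subtract (1)·g_2 from u² - uv → -u
  leading term u: no divisor's leading term divides it; move -u to the remainder.
The remainder -u is nonzero, so it would be added as the next basis element.
An S-polynomial is built so that the two leading terms cancel; whether anything survives reduction is exactly the Gröbner-basis criterion.

S(g_1, g_3) = u² - uv; remainder on division = -u.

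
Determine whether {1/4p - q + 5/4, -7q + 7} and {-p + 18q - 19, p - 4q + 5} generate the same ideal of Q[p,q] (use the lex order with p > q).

Yes, the ideals are equal.

For a fixed monomial order, each ideal has a unique reduced Gröbner basis; comparing bases decides equality.
Buchberger on the first generating set:
f_1 = 1/4p - q + 5/4, LT = p.
f_2 = -7q + 7, LT = q.

The S-polynomials (S(f_1,f_2)) all reduce to 0 modulo the current basis, so we have a Gröbner basis.
Inter-reduce: drop elements whose leading term is divisible by another's, tail-reduce, and make monic.
Reduced Gröbner basis: {p + 1, q - 1}.

Buchberger on the second generating set:
h_1 = -p + 18q - 19, LT = p.
h_2 = p - 4q + 5, LT = p.

S(h_1,h_2): lcm = p. S = -14q + 14.
  reduce S modulo (h_1, h_2):
  remainder -14q + 14 ≠ 0; add k_3 = -14q + 14 to the basis.

The other S-polynomials (S(h_1,k_3), S(h_2,k_3)) all reduce to 0 modulo the current basis, so we have a Gröbner basis.
Inter-reduce: drop elements whose leading term is divisible by another's, tail-reduce, and make monic.
Reduced Gröbner basis: {p + 1, q - 1}.

These coincide, so the ideals are equal.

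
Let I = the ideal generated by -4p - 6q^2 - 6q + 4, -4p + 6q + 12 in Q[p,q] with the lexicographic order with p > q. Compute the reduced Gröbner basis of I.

G = {p - 3/2q - 3, q^2 + 2q + 4/3}

f_1 = -4p - 6q^2 - 6q + 4, LT = p.
f_2 = -4p + 6q + 12, LT = p.

S(f_1,f_2): lcm = p. S = 3/2q^2 + 3q + 2.
  leading term q^2: no divisor's leading term divides it; move 3/2q^2 to the remainder.
  leading term q: no divisor's leading term divides it; move 3q to the remainder.
  leading term 1: no divisor's leading term divides it; move 2 to the remainder.
  remainder 3/2q^2 + 3q + 2 ≠ 0; add g_3 = 3/2q^2 + 3q + 2 to the basis.

The other S-polynomials (S(f_1,g_3), S(f_2,g_3)) all reduce to 0 modulo the current basis, so we have a Gröbner basis.
Inter-reduce: drop elements whose leading term is divisible by another's, tail-reduce, and make monic.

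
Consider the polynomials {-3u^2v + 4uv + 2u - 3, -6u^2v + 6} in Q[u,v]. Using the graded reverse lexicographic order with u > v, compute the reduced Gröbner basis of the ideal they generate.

f_1 = -3u^2v + 4uv + 2u - 3, LT = u^2v.
f_2 = -6u^2v + 6, LT = u^2v.

S(f_1,f_2): lcm = u^2v. S = -4/3uv - 2/3u + 2.
  leading term uv: no divisor's leading term divides it; move -4/3uv to the remainder.
  leading term u: no divisor's leading term divides it; move -2/3u to the remainder.
  leading term 1: no divisor's leading term divides it; move 2 to the remainder.
  remainder -4/3uv - 2/3u + 2 ≠ 0; add g_3 = -4/3uv - 2/3u + 2 to the basis.

S(f_1,g_3): lcm = u^2v. S = -1/2u^2 - 4/3uv + 5/6u + 1.
  leading term u^2: no divisor's leading term divides it; move -1/2u^2 to the remainder.
  leading term uv: subtract (1)·g_3 from -4/3uv + 5/6u + 1 → 3/2u - 1
  leading term u: no divisor's leading term divides it; move 3/2u to the remainder.
  leading term 1: no divisor's leading term divides it; move -1 to the remainder.
  remainder -1/2u^2 + 3/2u - 1 ≠ 0; add g_4 = -1/2u^2 + 3/2u - 1 to the basis.

S(f_1,g_4): lcm = u^2v. S = 5/3uv - 2/3u - 2v + 1.
  leading term uv: subtract (-5/4)·g_3 from 5/3uv - 2/3u - 2v + 1 → -3/2u - 2v + 7/2
  leading term u: no divisor's leading term divides it; move -3/2u to the remainder.
  leading term v: no divisor's leading term divides it; move -2v to the remainder.
  leading term 1: no divisor's leading term divides it; move 7/2 to the remainder.
  remainder -3/2u - 2v + 7/2 ≠ 0; add g_5 = -3/2u - 2v + 7/2 to the basis.

S(g_3,g_5): lcm = uv. S = -4/3v^2 + 1/2u + 7/3v - 3/2.
  leading term v^2: no divisor's leading term divides it; move -4/3v^2 to the remainder.
  leading term u: subtract (-1/3)·g_5 from 1/2u + 7/3v - 3/2 → 5/3v - 1/3
  leading term v: no divisor's leading term divides it; move 5/3v to the remainder.
  leading term 1: no divisor's leading term divides it; move -1/3 to the remainder.
  remainder -4/3v^2 + 5/3v - 1/3 ≠ 0; add g_6 = -4/3v^2 + 5/3v - 1/3 to the basis.

The other S-polynomials (S(f_2,g_3), S(f_2,g_4), S(g_3,g_4), S(f_1,g_5), S(f_2,g_5), S(g_4,g_5), S(f_1,g_6), S(f_2,g_6), S(g_3,g_6), S(g_4,g_6), S(g_5,g_6)) all reduce to 0 modulo the current basis, so we have a Gröbner basis.
Inter-reduce: drop elements whose leading term is divisible by another's, tail-reduce, and make monic.

G = {v^2 - 5/4v + 1/4, u + 4/3v - 7/3}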